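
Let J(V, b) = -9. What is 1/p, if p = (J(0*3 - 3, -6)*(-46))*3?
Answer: 1/1242 ≈ 0.00080515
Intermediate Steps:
p = 1242 (p = -9*(-46)*3 = 414*3 = 1242)
1/p = 1/1242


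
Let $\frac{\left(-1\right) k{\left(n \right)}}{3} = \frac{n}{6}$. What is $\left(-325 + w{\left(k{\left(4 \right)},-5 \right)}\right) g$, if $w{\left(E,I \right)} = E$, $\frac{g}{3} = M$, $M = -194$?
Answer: $190314$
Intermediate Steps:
$g = -582$ ($g = 3 \left(-194\right) = -582$)
$k{\left(n \right)} = - \frac{n}{2}$ ($k{\left(n \right)} = - 3 \frac{n}{6} = - \frac{n}{2}$)
$\left(-325 + w{\left(k{\left(4 \right)},-5 \right)}\right) g = \left(-325 - 2\right) \left(-582\right) = \left(-327\right) \left(-582\right) = 190314$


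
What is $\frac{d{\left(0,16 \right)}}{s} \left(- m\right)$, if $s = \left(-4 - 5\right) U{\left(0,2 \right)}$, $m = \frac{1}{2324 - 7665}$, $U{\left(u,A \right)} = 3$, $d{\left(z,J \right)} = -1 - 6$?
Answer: $\frac{1}{20601} \approx 4.8541 \cdot 10^{-5}$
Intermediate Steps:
$d{\left(z,J \right)} = -7$
$m = - \frac{1}{5341}$ ($m = \frac{1}{-5341} = - \frac{1}{5341} \approx -0.00018723$)
$s = -27$ ($s = \left(-4 - 5\right) 3 = \left(-9\right) 3 = -27$)
$\frac{d{\left(0,16 \right)}}{s} \left(- m\right) = - \frac{7}{-27} \left(\left(-1\right) \left(- \frac{1}{5341}\right)\right) = \left(-7\right) \left(- \frac{1}{27}\right) \frac{1}{5341} = \frac{7}{27} \cdot \frac{1}{5341} = \frac{1}{20601}$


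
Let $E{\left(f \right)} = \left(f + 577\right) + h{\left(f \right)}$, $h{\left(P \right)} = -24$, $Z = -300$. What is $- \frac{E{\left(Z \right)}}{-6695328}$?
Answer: $\frac{253}{6695328} \approx 3.7788 \cdot 10^{-5}$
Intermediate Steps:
$E{\left(f \right)} = 553 + f$ ($E{\left(f \right)} = \left(f + 577\right) - 24 = \left(577 + f\right) - 24 = 553 + f$)
$- \frac{E{\left(Z \right)}}{-6695328} = - \frac{553 - 300}{-6695328} = - \frac{253 \left(-1\right)}{6695328} = \left(-1\right) \left(- \frac{253}{6695328}\right) = \frac{253}{6695328}$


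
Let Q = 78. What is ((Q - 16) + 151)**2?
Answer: 45369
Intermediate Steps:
((Q - 16) + 151)**2 = ((78 - 16) + 151)**2 = (62 + 151)**2 = 213**2 = 45369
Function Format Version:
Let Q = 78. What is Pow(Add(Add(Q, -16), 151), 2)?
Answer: 45369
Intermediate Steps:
Pow(Add(Add(Q, -16), 151), 2) = Pow(Add(Add(78, -16), 151), 2) = Pow(Add(62, 151), 2) = Pow(213, 2) = 45369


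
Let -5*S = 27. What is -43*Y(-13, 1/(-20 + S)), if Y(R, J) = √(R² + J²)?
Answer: -43*√2725826/127 ≈ -559.00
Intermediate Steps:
S = -27/5 (S = -⅕*27 = -27/5 ≈ -5.4000)
Y(R, J) = √(J² + R²)
-43*Y(-13, 1/(-20 + S)) = -43*√((1/(-20 - 27/5))² + (-13)²) = -43*√((1/(-127/5))² + 169) = -43*√((-5/127)² + 169) = -43*√(25/16129 + 169) = -43*√2725826/127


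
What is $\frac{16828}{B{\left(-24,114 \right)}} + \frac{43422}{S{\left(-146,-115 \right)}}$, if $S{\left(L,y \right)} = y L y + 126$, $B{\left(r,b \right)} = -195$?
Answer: $- \frac{16249345381}{188245590} \approx -86.32$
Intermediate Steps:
$S{\left(L,y \right)} = 126 + L y^{2}$ ($S{\left(L,y \right)} = L y y + 126 = L y^{2} + 126 = 126 + L y^{2}$)
$\frac{16828}{B{\left(-24,114 \right)}} + \frac{43422}{S{\left(-146,-115 \right)}} = \frac{16828}{-195} + \frac{43422}{126 - 146 \left(-115\right)^{2}} = 16828 \left(- \frac{1}{195}\right) + \frac{43422}{126 - 1930850} = - \frac{16828}{195} + \frac{43422}{126 - 1930850} = - \frac{16828}{195} + \frac{43422}{-1930724} = - \frac{16828}{195} + 43422 \left(- \frac{1}{1930724}\right) = - \frac{16828}{195} - \frac{21711}{965362} = - \frac{16249345381}{188245590}$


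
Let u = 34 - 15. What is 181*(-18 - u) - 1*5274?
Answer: -11971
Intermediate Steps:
u = 19
181*(-18 - u) - 1*5274 = 181*(-18 - 1*19) - 1*5274 = 181*(-18 - 19) - 5274 = 181*(-37) - 5274 = -6697 - 5274 = -11971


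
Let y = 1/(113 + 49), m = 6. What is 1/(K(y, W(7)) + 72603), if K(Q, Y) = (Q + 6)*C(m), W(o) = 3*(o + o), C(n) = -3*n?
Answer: 9/652454 ≈ 1.3794e-5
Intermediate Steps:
y = 1/162 ≈ 0.0061728
W(o) = 6*o (W(o) = 3*(2*o) = 6*o)
K(Q, Y) = -108 - 18*Q (K(Q, Y) = (Q + 6)*(-3*6) = (6 + Q)*(-18) = -108 - 18*Q)
1/(K(y, W(7)) + 72603) = 1/((-108 - 18*1/162) + 72603) = 1/((-108 - 1/9) + 72603) = 1/(-973/9 + 72603) = 1/(652454/9) = 9/652454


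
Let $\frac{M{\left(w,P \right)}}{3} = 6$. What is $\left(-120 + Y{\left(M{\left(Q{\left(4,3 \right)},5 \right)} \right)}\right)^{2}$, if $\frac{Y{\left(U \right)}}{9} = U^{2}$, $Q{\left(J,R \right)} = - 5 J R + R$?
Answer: $7817616$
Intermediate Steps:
$Q{\left(J,R \right)} = R - 5 J R$ ($Q{\left(J,R \right)} = - 5 J R + R = R - 5 J R$)
$M{\left(w,P \right)} = 18$ ($M{\left(w,P \right)} = 3 \cdot 6 = 18$)
$Y{\left(U \right)} = 9 U^{2}$
$\left(-120 + Y{\left(M{\left(Q{\left(4,3 \right)},5 \right)} \right)}\right)^{2} = \left(-120 + 9 \cdot 18^{2}\right)^{2} = \left(-120 + 9 \cdot 324\right)^{2} = \left(-120 + 2916\right)^{2} = 2796^{2} = 7817616$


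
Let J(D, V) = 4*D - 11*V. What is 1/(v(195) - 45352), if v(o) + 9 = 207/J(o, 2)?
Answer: -758/34383431 ≈ -2.2046e-5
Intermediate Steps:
J(D, V) = -11*V + 4*D
v(o) = -9 + 207/(-22 + 4*o) (v(o) = -9 + 207/(-11*2 + 4*o) = -9 + 207/(-22 + 4*o))
1/(v(195) - 45352) = 1/(9*(45 - 4*195)/(2*(-11 + 2*195)) - 45352) = 1/(9*(45 - 780)/(2*(-11 + 390)) - 45352) = 1/((9/2)*(-735)/379 - 45352) = 1/((9/2)*(1/379)*(-735) - 45352) = 1/(-6615/758 - 45352) = 1/(-34383431/758) = -758/34383431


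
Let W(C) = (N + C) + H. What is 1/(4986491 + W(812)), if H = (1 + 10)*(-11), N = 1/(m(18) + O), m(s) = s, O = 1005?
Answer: 1023/5101887187 ≈ 2.0051e-7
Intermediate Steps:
N = 1/1023 (N = 1/(18 + 1005) = 1/1023 ≈ 0.00097752)
H = -121 (H = 11*(-11) = -121)
W(C) = -123782/1023 + C (W(C) = (1/1023 + C) - 121 = -123782/1023 + C)
1/(4986491 + W(812)) = 1/(4986491 + (-123782/1023 + 812)) = 1/(4986491 + 706894/1023) = 1/(5101887187/1023) = 1023/5101887187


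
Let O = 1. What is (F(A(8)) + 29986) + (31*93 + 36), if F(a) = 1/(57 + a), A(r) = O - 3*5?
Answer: 1414916/43 ≈ 32905.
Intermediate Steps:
A(r) = -14 (A(r) = 1 - 3*5 = 1 - 15 = -14)
(F(A(8)) + 29986) + (31*93 + 36) = (1/(57 - 14) + 29986) + (31*93 + 36) = (1/43 + 29986) + (2883 + 36) = (1/43 + 29986) + 2919 = 1289399/43 + 2919 = 1414916/43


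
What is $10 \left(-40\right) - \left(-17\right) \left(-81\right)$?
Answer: $-1777$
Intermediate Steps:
$10 \left(-40\right) - \left(-17\right) \left(-81\right) = -400 - 1377 = -1777$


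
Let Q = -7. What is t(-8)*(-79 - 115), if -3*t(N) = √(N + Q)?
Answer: 194*I*√15/3 ≈ 250.45*I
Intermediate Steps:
t(N) = -√(-7 + N)/3 (t(N) = -√(N - 7)/3 = -√(-7 + N)/3)
t(-8)*(-79 - 115) = (-√(-7 - 8)/3)*(-79 - 115) = -I*√15/3*(-194) = 194*I*√15/3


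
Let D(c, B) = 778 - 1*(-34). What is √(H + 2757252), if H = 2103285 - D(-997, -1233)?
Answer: 5*√194389 ≈ 2204.5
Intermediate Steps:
D(c, B) = 812 (D(c, B) = 778 + 34 = 812)
H = 2102473 (H = 2103285 - 1*812 = 2103285 - 812 = 2102473)
√(H + 2757252) = √(2102473 + 2757252) = √4859725 = 5*√194389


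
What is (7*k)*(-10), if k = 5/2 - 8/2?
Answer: 105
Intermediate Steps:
k = -3/2 (k = 5*(½) - 8*½ = 5/2 - 4 = -3/2 ≈ -1.5000)
(7*k)*(-10) = (7*(-3/2))*(-10) = -21/2*(-10) = 105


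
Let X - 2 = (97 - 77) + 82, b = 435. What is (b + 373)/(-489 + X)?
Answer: -808/385 ≈ -2.0987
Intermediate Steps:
X = 104 (X = 2 + ((97 - 77) + 82) = 2 + (20 + 82) = 2 + 102 = 104)
(b + 373)/(-489 + X) = (435 + 373)/(-489 + 104) = 808/(-385) = 808*(-1/385) = -808/385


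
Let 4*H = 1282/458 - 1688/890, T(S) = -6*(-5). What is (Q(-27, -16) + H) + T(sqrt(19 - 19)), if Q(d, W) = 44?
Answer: 30255849/407620 ≈ 74.226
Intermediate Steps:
T(S) = 30
H = 91969/407620 (H = (1282/458 - 1688/890)/4 = (1282*(1/458) - 1688*1/890)/4 = (641/229 - 844/445)/4 = (1/4)*(91969/101905) = 91969/407620 ≈ 0.22562)
(Q(-27, -16) + H) + T(sqrt(19 - 19)) = (44 + 91969/407620) + 30 = 18027249/407620 + 30 = 30255849/407620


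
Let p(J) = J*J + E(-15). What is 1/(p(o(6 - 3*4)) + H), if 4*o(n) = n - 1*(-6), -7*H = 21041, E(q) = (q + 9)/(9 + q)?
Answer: -7/21034 ≈ -0.00033279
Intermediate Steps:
E(q) = 1 (E(q) = (9 + q)/(9 + q) = 1)
H = -21041/7 (H = -⅐*21041 = -21041/7 ≈ -3005.9)
o(n) = 3/2 + n/4 (o(n) = (n - 1*(-6))/4 = (n + 6)/4 = (6 + n)/4 = 3/2 + n/4)
p(J) = 1 + J² (p(J) = J*J + 1 = J² + 1 = 1 + J²)
1/(p(o(6 - 3*4)) + H) = 1/((1 + (3/2 + (6 - 3*4)/4)²) - 21041/7) = 1/((1 + (3/2 + (6 - 12)/4)²) - 21041/7) = 1/((1 + (3/2 + (¼)*(-6))²) - 21041/7) = 1/((1 + (3/2 - 3/2)²) - 21041/7) = 1/((1 + 0²) - 21041/7) = 1/((1 + 0) - 21041/7) = 1/(1 - 21041/7) = 1/(-21034/7) = -7/21034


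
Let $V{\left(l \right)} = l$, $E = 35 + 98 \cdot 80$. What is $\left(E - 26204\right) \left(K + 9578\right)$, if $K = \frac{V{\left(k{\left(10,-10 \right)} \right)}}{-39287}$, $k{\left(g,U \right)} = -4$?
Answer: $- \frac{6897035722810}{39287} \approx -1.7556 \cdot 10^{8}$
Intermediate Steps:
$E = 7875$ ($E = 35 + 7840 = 7875$)
$K = \frac{4}{39287}$ ($K = - \frac{4}{-39287} = \left(-4\right) \left(- \frac{1}{39287}\right) = \frac{4}{39287} \approx 0.00010181$)
$\left(E - 26204\right) \left(K + 9578\right) = \left(7875 - 26204\right) \left(\frac{4}{39287} + 9578\right) = \left(7875 - 26204\right) \frac{376290890}{39287} = \left(-18329\right) \frac{376290890}{39287} = - \frac{6897035722810}{39287}$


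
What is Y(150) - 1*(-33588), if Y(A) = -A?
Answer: 33438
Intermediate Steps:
Y(150) - 1*(-33588) = -1*150 - 1*(-33588) = -150 + 33588 = 33438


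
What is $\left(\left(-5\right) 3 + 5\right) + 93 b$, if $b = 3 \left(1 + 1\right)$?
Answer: $548$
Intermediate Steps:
$b = 6$ ($b = 3 \cdot 2 = 6$)
$\left(\left(-5\right) 3 + 5\right) + 93 b = \left(\left(-5\right) 3 + 5\right) + 93 \cdot 6 = \left(-15 + 5\right) + 558 = -10 + 558 = 548$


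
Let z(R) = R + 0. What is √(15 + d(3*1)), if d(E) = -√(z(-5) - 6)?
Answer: √(15 - I*√11) ≈ 3.8963 - 0.42561*I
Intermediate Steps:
z(R) = R
d(E) = -I*√11 (d(E) = -√(-5 - 6) = -√(-11) = -I*√11)
√(15 + d(3*1)) = √(15 - I*√11)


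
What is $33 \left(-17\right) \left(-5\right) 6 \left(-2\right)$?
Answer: $-33660$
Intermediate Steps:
$33 \left(-17\right) \left(-5\right) 6 \left(-2\right) = - 561 \left(\left(-30\right) \left(-2\right)\right) = \left(-561\right) 60 = -33660$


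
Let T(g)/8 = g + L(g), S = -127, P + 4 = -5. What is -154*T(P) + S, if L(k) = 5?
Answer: 4801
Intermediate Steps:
P = -9 (P = -4 - 5 = -9)
T(g) = 40 + 8*g (T(g) = 8*(g + 5) = 8*(5 + g) = 40 + 8*g)
-154*T(P) + S = -154*(40 + 8*(-9)) - 127 = -154*(40 - 72) - 127 = -154*(-32) - 127 = 4928 - 127 = 4801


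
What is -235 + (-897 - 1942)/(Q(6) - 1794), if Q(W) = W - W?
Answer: -418751/1794 ≈ -233.42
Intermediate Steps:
Q(W) = 0
-235 + (-897 - 1942)/(Q(6) - 1794) = -235 + (-897 - 1942)/(0 - 1794) = -235 - 2839/(-1794) = -235 - 2839*(-1/1794) = -235 + 2839/1794 = -418751/1794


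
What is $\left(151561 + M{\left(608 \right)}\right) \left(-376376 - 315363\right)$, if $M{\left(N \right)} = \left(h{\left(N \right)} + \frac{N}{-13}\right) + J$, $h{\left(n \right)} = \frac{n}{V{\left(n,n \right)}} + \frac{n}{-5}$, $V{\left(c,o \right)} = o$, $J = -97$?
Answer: $- \frac{6802755704659}{65} \approx -1.0466 \cdot 10^{11}$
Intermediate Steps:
$h{\left(n \right)} = 1 - \frac{n}{5}$ ($h{\left(n \right)} = \frac{n}{n} + \frac{n}{-5} = 1 + n \left(- \frac{1}{5}\right) = 1 - \frac{n}{5}$)
$M{\left(N \right)} = -96 - \frac{18 N}{65}$ ($M{\left(N \right)} = \left(\left(1 - \frac{N}{5}\right) + \frac{N}{-13}\right) - 97 = \left(\left(1 - \frac{N}{5}\right) + N \left(- \frac{1}{13}\right)\right) - 97 = \left(\left(1 - \frac{N}{5}\right) - \frac{N}{13}\right) - 97 = \left(1 - \frac{18 N}{65}\right) - 97 = -96 - \frac{18 N}{65}$)
$\left(151561 + M{\left(608 \right)}\right) \left(-376376 - 315363\right) = \left(151561 - \frac{17184}{65}\right) \left(-376376 - 315363\right) = \left(151561 - \frac{17184}{65}\right) \left(-691739\right) = \frac{9834281}{65} \left(-691739\right) = - \frac{6802755704659}{65}$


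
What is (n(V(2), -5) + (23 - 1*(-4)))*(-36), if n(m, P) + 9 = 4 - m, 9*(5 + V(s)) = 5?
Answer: -952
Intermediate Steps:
V(s) = -40/9 (V(s) = -5 + (1/9)*5 = -5 + 5/9 = -40/9)
n(m, P) = -5 - m (n(m, P) = -9 + (4 - m) = -5 - m)
(n(V(2), -5) + (23 - 1*(-4)))*(-36) = ((-5 - 1*(-40/9)) + (23 - 1*(-4)))*(-36) = ((-5 + 40/9) + (23 + 4))*(-36) = (-5/9 + 27)*(-36) = (238/9)*(-36) = -952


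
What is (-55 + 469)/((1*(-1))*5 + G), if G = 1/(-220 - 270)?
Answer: -67620/817 ≈ -82.766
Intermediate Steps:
G = -1/490 (G = 1/(-490) = -1/490 ≈ -0.0020408)
(-55 + 469)/((1*(-1))*5 + G) = (-55 + 469)/((1*(-1))*5 - 1/490) = 414/(-1*5 - 1/490) = 414/(-5 - 1/490) = 414/(-2451/490) = 414*(-490/2451) = -67620/817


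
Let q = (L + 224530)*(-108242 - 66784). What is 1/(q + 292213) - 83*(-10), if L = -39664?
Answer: 26855533371489/32356064303 ≈ 830.00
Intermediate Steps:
q = -32356356516 (q = (-39664 + 224530)*(-108242 - 66784) = 184866*(-175026) = -32356356516)
1/(q + 292213) - 83*(-10) = 1/(-32356356516 + 292213) - 83*(-10) = 1/(-32356064303) - 1*(-830) = -1/32356064303 + 830 = 26855533371489/32356064303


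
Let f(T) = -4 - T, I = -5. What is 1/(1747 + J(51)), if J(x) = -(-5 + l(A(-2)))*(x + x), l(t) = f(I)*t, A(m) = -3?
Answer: 1/2563 ≈ 0.00039017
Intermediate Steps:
l(t) = t (l(t) = (-4 - 1*(-5))*t = (-4 + 5)*t = 1*t = t)
J(x) = 16*x (J(x) = -(-5 - 3)*(x + x) = -(-8)*2*x = -(-16)*x = 16*x)
1/(1747 + J(51)) = 1/(1747 + 16*51) = 1/(1747 + 816) = 1/2563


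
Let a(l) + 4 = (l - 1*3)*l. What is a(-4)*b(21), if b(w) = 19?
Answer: 456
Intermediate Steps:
a(l) = -4 + l*(-3 + l) (a(l) = -4 + (l - 1*3)*l = -4 + (l - 3)*l = -4 + (-3 + l)*l = -4 + l*(-3 + l))
a(-4)*b(21) = (-4 + (-4)² - 3*(-4))*19 = (-4 + 16 + 12)*19 = 24*19 = 456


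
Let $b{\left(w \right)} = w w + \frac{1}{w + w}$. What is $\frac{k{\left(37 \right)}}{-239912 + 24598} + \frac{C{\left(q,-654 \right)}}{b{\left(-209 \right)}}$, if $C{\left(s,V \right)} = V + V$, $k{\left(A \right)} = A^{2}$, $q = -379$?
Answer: $- \frac{47572579683}{1310448157766} \approx -0.036303$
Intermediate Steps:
$C{\left(s,V \right)} = 2 V$
$b{\left(w \right)} = w^{2} + \frac{1}{2 w}$
$\frac{k{\left(37 \right)}}{-239912 + 24598} + \frac{C{\left(q,-654 \right)}}{b{\left(-209 \right)}} = \frac{37^{2}}{-239912 + 24598} + \frac{2 \left(-654\right)}{\frac{1}{-209} \left(\frac{1}{2} + \left(-209\right)^{3}\right)} = \frac{1369}{-215314} - \frac{1308}{\left(- \frac{1}{209}\right) \left(\frac{1}{2} - 9129329\right)} = 1369 \left(- \frac{1}{215314}\right) - \frac{1308}{\left(- \frac{1}{209}\right) \left(- \frac{18258657}{2}\right)} = - \frac{1369}{215314} - \frac{1308}{\frac{18258657}{418}} = - \frac{1369}{215314} - \frac{182248}{6086219} = - \frac{47572579683}{1310448157766}$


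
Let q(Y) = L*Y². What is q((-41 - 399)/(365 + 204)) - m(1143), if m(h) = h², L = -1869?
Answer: -423339073089/323761 ≈ -1.3076e+6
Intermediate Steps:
q(Y) = -1869*Y²
q((-41 - 399)/(365 + 204)) - m(1143) = -1869*(-41 - 399)²/(365 + 204)² - 1*1143² = -1869*(-440/569)² - 1*1306449 = -1869*(-440*1/569)² - 1306449 = -1869*(-440/569)² - 1306449 = -1869*193600/323761 - 1306449 = -361838400/323761 - 1306449 = -423339073089/323761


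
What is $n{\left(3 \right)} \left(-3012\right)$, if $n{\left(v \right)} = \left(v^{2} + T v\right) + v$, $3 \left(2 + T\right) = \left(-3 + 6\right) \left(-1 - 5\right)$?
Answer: $36144$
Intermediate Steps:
$T = -8$ ($T = -2 + \frac{\left(-3 + 6\right) \left(-1 - 5\right)}{3} = -2 + \frac{3 \left(-6\right)}{3} = -2 + \frac{1}{3} \left(-18\right) = -2 - 6 = -8$)
$n{\left(v \right)} = v^{2} - 7 v$ ($n{\left(v \right)} = \left(v^{2} - 8 v\right) + v = v^{2} - 7 v$)
$n{\left(3 \right)} \left(-3012\right) = 3 \left(-7 + 3\right) \left(-3012\right) = 3 \left(-4\right) \left(-3012\right) = \left(-12\right) \left(-3012\right) = 36144$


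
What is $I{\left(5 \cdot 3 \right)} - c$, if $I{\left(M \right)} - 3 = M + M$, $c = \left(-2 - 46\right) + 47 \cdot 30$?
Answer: $-1329$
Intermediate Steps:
$c = 1362$ ($c = -48 + 1410 = 1362$)
$I{\left(M \right)} = 3 + 2 M$ ($I{\left(M \right)} = 3 + \left(M + M\right) = 3 + 2 M$)
$I{\left(5 \cdot 3 \right)} - c = \left(3 + 2 \cdot 5 \cdot 3\right) - 1362 = \left(3 + 2 \cdot 15\right) - 1362 = \left(3 + 30\right) - 1362 = 33 - 1362 = -1329$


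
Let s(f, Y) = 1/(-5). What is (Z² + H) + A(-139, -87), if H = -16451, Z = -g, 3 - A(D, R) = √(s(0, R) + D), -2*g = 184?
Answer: -7984 - 2*I*√870/5 ≈ -7984.0 - 11.798*I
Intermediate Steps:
g = -92 (g = -½*184 = -92)
s(f, Y) = -⅕
A(D, R) = 3 - √(-⅕ + D)
Z = 92 (Z = -1*(-92) = 92)
(Z² + H) + A(-139, -87) = (92² - 16451) + (3 - √(-5 + 25*(-139))/5) = (8464 - 16451) + (3 - √(-5 - 3475)/5) = -7987 + (3 - 2*I*√870/5) = -7984 - 2*I*√870/5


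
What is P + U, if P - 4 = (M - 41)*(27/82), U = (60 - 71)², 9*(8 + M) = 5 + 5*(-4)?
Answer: 4441/41 ≈ 108.32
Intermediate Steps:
M = -29/3 (M = -8 + (5 + 5*(-4))/9 = -8 + (5 - 20)/9 = -8 + (⅑)*(-15) = -8 - 5/3 = -29/3 ≈ -9.6667)
U = 121 (U = (-11)² = 121)
P = -520/41 (P = 4 + (-29/3 - 41)*(27/82) = 4 - 1368/82 = 4 - 152/3*27/82 = 4 - 684/41 = -520/41 ≈ -12.683)
P + U = -520/41 + 121 = 4441/41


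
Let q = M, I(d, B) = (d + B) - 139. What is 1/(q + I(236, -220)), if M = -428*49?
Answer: -1/21095 ≈ -4.7405e-5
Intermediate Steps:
M = -20972
I(d, B) = -139 + B + d (I(d, B) = (B + d) - 139 = -139 + B + d)
q = -20972
1/(q + I(236, -220)) = 1/(-20972 + (-139 - 220 + 236)) = 1/(-20972 - 123) = 1/(-21095) = -1/21095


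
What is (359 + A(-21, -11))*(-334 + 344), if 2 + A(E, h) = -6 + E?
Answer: 3300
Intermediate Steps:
A(E, h) = -8 + E (A(E, h) = -2 + (-6 + E) = -8 + E)
(359 + A(-21, -11))*(-334 + 344) = (359 + (-8 - 21))*(-334 + 344) = (359 - 29)*10 = 330*10 = 3300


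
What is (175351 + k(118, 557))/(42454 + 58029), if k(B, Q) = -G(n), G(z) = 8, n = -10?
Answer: 175343/100483 ≈ 1.7450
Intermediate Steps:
k(B, Q) = -8 (k(B, Q) = -1*8 = -8)
(175351 + k(118, 557))/(42454 + 58029) = (175351 - 8)/(42454 + 58029) = 175343/100483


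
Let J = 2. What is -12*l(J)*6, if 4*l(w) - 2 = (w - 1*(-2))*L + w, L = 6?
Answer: -504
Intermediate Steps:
l(w) = 7/2 + 7*w/4 (l(w) = ½ + ((w - 1*(-2))*6 + w)/4 = ½ + ((w + 2)*6 + w)/4 = ½ + ((2 + w)*6 + w)/4 = ½ + ((12 + 6*w) + w)/4 = ½ + (12 + 7*w)/4 = ½ + (3 + 7*w/4) = 7/2 + 7*w/4)
-12*l(J)*6 = -12*(7/2 + (7/4)*2)*6 = -12*(7/2 + 7/2)*6 = -12*7*6 = -84*6 = -504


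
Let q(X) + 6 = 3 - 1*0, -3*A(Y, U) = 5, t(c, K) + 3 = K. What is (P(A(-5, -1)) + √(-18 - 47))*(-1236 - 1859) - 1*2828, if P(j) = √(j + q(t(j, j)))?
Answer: -2828 - 3095*I*√65 - 3095*I*√42/3 ≈ -2828.0 - 31639.0*I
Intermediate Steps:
t(c, K) = -3 + K
A(Y, U) = -5/3 (A(Y, U) = -⅓*5 = -5/3)
q(X) = -3 (q(X) = -6 + (3 - 1*0) = -6 + (3 + 0) = -6 + 3 = -3)
P(j) = √(-3 + j) (P(j) = √(j - 3) = √(-3 + j))
(P(A(-5, -1)) + √(-18 - 47))*(-1236 - 1859) - 1*2828 = (√(-3 - 5/3) + √(-18 - 47))*(-1236 - 1859) - 1*2828 = (√(-14/3) + √(-65))*(-3095) - 2828 = (I*√42/3 + I*√65)*(-3095) - 2828 = (I*√65 + I*√42/3)*(-3095) - 2828 = (-3095*I*√65 - 3095*I*√42/3) - 2828 = -2828 - 3095*I*√65 - 3095*I*√42/3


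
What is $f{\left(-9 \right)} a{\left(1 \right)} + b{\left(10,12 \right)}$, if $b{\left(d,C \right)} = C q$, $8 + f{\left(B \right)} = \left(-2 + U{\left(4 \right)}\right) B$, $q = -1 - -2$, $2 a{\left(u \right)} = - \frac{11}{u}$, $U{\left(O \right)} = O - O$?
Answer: $-43$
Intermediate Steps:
$U{\left(O \right)} = 0$
$a{\left(u \right)} = - \frac{11}{2 u}$ ($a{\left(u \right)} = \frac{\left(-11\right) \frac{1}{u}}{2} = - \frac{11}{2 u}$)
$q = 1$ ($q = -1 + 2 = 1$)
$f{\left(B \right)} = -8 - 2 B$ ($f{\left(B \right)} = -8 + \left(-2 + 0\right) B = -8 - 2 B$)
$b{\left(d,C \right)} = C$ ($b{\left(d,C \right)} = C 1 = C$)
$f{\left(-9 \right)} a{\left(1 \right)} + b{\left(10,12 \right)} = \left(-8 - -18\right) \left(- \frac{11}{2 \cdot 1}\right) + 12 = \left(-8 + 18\right) \left(\left(- \frac{11}{2}\right) 1\right) + 12 = 10 \left(- \frac{11}{2}\right) + 12 = -55 + 12 = -43$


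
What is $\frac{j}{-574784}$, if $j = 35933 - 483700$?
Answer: $\frac{349}{448} \approx 0.77902$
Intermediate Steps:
$j = -447767$
$\frac{j}{-574784} = - \frac{447767}{-574784} = \left(-447767\right) \left(- \frac{1}{574784}\right) = \frac{349}{448}$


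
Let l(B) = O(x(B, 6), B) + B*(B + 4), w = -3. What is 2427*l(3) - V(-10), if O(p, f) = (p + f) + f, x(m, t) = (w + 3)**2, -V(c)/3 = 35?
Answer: 65634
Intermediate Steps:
V(c) = -105 (V(c) = -3*35 = -105)
x(m, t) = 0 (x(m, t) = (-3 + 3)**2 = 0**2 = 0)
O(p, f) = p + 2*f (O(p, f) = (f + p) + f = p + 2*f)
l(B) = 2*B + B*(4 + B) (l(B) = (0 + 2*B) + B*(B + 4) = 2*B + B*(4 + B))
2427*l(3) - V(-10) = 2427*(3*(6 + 3)) - 1*(-105) = 2427*(3*9) + 105 = 2427*27 + 105 = 65529 + 105 = 65634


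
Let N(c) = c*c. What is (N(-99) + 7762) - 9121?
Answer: 8442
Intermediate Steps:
N(c) = c²
(N(-99) + 7762) - 9121 = ((-99)² + 7762) - 9121 = (9801 + 7762) - 9121 = 17563 - 9121 = 8442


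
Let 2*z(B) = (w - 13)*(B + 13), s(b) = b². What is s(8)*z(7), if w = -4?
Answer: -10880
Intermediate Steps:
z(B) = -221/2 - 17*B/2 (z(B) = ((-4 - 13)*(B + 13))/2 = (-17*(13 + B))/2 = (-221 - 17*B)/2 = -221/2 - 17*B/2)
s(8)*z(7) = 8²*(-221/2 - 17/2*7) = 64*(-221/2 - 119/2) = 64*(-170) = -10880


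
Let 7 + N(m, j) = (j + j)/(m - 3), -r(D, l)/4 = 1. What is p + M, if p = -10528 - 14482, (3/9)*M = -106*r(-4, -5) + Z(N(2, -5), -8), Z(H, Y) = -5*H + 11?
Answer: -23750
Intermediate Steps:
r(D, l) = -4 (r(D, l) = -4*1 = -4)
N(m, j) = -7 + 2*j/(-3 + m) (N(m, j) = -7 + (j + j)/(m - 3) = -7 + (2*j)/(-3 + m) = -7 + 2*j/(-3 + m))
Z(H, Y) = 11 - 5*H
M = 1260 (M = 3*(-106*(-4) + (11 - 5*(21 - 7*2 + 2*(-5))/(-3 + 2))) = 3*(424 + (11 - 5*(21 - 14 - 10)/(-1))) = 3*(424 + (11 - (-5)*(-3))) = 3*(424 + (11 - 5*3)) = 3*(424 + (11 - 15)) = 3*(424 - 4) = 3*420 = 1260)
p = -25010
p + M = -25010 + 1260 = -23750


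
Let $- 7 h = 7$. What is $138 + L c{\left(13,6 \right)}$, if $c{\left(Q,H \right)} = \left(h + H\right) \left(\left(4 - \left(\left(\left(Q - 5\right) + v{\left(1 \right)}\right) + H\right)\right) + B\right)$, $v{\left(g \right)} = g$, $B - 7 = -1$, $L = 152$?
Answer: $-3662$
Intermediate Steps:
$B = 6$ ($B = 7 - 1 = 6$)
$h = -1$ ($h = \left(- \frac{1}{7}\right) 7 = -1$)
$c{\left(Q,H \right)} = \left(-1 + H\right) \left(14 - H - Q\right)$ ($c{\left(Q,H \right)} = \left(-1 + H\right) \left(\left(4 - \left(\left(\left(Q - 5\right) + 1\right) + H\right)\right) + 6\right) = \left(-1 + H\right) \left(\left(4 - \left(\left(\left(-5 + Q\right) + 1\right) + H\right)\right) + 6\right) = \left(-1 + H\right) \left(\left(4 - \left(\left(-4 + Q\right) + H\right)\right) + 6\right) = \left(-1 + H\right) \left(\left(4 - \left(-4 + H + Q\right)\right) + 6\right) = \left(-1 + H\right) \left(\left(8 - H - Q\right) + 6\right) = \left(-1 + H\right) \left(14 - H - Q\right)$)
$138 + L c{\left(13,6 \right)} = 138 + 152 \left(-14 + 13 - 6^{2} + 15 \cdot 6 - 6 \cdot 13\right) = 138 + 152 \left(-14 + 13 - 36 + 90 - 78\right) = 138 + 152 \left(-25\right) = 138 - 3800 = -3662$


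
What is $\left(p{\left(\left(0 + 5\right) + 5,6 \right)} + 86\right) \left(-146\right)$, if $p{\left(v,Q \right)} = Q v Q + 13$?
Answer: $-67014$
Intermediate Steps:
$p{\left(v,Q \right)} = 13 + v Q^{2}$ ($p{\left(v,Q \right)} = v Q^{2} + 13 = 13 + v Q^{2}$)
$\left(p{\left(\left(0 + 5\right) + 5,6 \right)} + 86\right) \left(-146\right) = \left(\left(13 + \left(\left(0 + 5\right) + 5\right) 6^{2}\right) + 86\right) \left(-146\right) = \left(\left(13 + \left(5 + 5\right) 36\right) + 86\right) \left(-146\right) = \left(\left(13 + 10 \cdot 36\right) + 86\right) \left(-146\right) = \left(\left(13 + 360\right) + 86\right) \left(-146\right) = \left(373 + 86\right) \left(-146\right) = 459 \left(-146\right) = -67014$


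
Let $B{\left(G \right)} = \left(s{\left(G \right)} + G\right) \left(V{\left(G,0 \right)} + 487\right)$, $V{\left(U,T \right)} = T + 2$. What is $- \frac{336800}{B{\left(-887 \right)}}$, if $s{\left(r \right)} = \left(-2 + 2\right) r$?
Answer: $\frac{336800}{433743} \approx 0.7765$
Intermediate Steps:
$V{\left(U,T \right)} = 2 + T$
$s{\left(r \right)} = 0$ ($s{\left(r \right)} = 0 r = 0$)
$B{\left(G \right)} = 489 G$ ($B{\left(G \right)} = \left(0 + G\right) \left(\left(2 + 0\right) + 487\right) = G \left(2 + 487\right) = G 489 = 489 G$)
$- \frac{336800}{B{\left(-887 \right)}} = - \frac{336800}{489 \left(-887\right)} = - \frac{336800}{-433743} = \left(-336800\right) \left(- \frac{1}{433743}\right) = \frac{336800}{433743}$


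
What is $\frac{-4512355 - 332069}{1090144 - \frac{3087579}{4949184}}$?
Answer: $- \frac{2663993972224}{599480017213} \approx -4.4438$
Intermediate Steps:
$\frac{-4512355 - 332069}{1090144 - \frac{3087579}{4949184}} = - \frac{4844424}{1090144 - \frac{1029193}{1649728}} = - \frac{4844424}{\frac{1798440051639}{1649728}} = \left(-4844424\right) \frac{1649728}{1798440051639} = - \frac{2663993972224}{599480017213}$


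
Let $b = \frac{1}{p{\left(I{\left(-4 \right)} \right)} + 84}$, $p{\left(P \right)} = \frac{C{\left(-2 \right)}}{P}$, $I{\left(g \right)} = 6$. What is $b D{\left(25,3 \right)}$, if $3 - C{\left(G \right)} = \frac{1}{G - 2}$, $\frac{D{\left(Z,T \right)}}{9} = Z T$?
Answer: $\frac{16200}{2029} \approx 7.9842$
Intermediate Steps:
$D{\left(Z,T \right)} = 9 T Z$ ($D{\left(Z,T \right)} = 9 Z T = 9 T Z$)
$C{\left(G \right)} = 3 - \frac{1}{-2 + G}$ ($C{\left(G \right)} = 3 - \frac{1}{G - 2} = 3 - \frac{1}{-2 + G}$)
$p{\left(P \right)} = \frac{13}{4 P}$ ($p{\left(P \right)} = \frac{\frac{1}{-2 - 2} \left(-7 + 3 \left(-2\right)\right)}{P} = \frac{\frac{1}{-4} \left(-7 - 6\right)}{P} = \frac{\left(- \frac{1}{4}\right) \left(-13\right)}{P} = \frac{13}{4 P}$)
$b = \frac{24}{2029}$ ($b = \frac{1}{\frac{13}{4 \cdot 6} + 84} = \frac{1}{\frac{13}{4} \cdot \frac{1}{6} + 84} = \frac{1}{\frac{13}{24} + 84} = \frac{1}{\frac{2029}{24}} = \frac{24}{2029} \approx 0.011828$)
$b D{\left(25,3 \right)} = \frac{24 \cdot 9 \cdot 3 \cdot 25}{2029} = \frac{24}{2029} \cdot 675 = \frac{16200}{2029}$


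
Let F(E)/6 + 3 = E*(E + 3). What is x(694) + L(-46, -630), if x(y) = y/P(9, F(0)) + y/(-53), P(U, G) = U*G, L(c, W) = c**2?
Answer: 9009383/4293 ≈ 2098.6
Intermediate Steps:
F(E) = -18 + 6*E*(3 + E) (F(E) = -18 + 6*(E*(E + 3)) = -18 + 6*(E*(3 + E)) = -18 + 6*E*(3 + E))
P(U, G) = G*U
x(y) = -215*y/8586 (x(y) = y/(((-18 + 6*0**2 + 18*0)*9)) + y/(-53) = y/(((-18 + 6*0 + 0)*9)) + y*(-1/53) = y/(((-18 + 0 + 0)*9)) - y/53 = y/((-18*9)) - y/53 = y/(-162) - y/53 = y*(-1/162) - y/53 = -y/162 - y/53 = -215*y/8586)
x(694) + L(-46, -630) = -215/8586*694 + (-46)**2 = -74605/4293 + 2116 = 9009383/4293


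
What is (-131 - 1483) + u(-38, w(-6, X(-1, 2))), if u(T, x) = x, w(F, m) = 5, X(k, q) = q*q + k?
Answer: -1609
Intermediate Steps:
X(k, q) = k + q² (X(k, q) = q² + k = k + q²)
(-131 - 1483) + u(-38, w(-6, X(-1, 2))) = (-131 - 1483) + 5 = -1614 + 5 = -1609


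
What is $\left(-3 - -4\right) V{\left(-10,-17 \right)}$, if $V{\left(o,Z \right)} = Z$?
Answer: $-17$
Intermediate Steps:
$\left(-3 - -4\right) V{\left(-10,-17 \right)} = \left(-3 - -4\right) \left(-17\right) = \left(-3 + 4\right) \left(-17\right) = 1 \left(-17\right) = -17$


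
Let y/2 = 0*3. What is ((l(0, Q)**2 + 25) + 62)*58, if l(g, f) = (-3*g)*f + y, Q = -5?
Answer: 5046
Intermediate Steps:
y = 0 (y = 2*(0*3) = 2*0 = 0)
l(g, f) = -3*f*g (l(g, f) = (-3*g)*f + 0 = -3*f*g + 0 = -3*f*g)
((l(0, Q)**2 + 25) + 62)*58 = (((-3*(-5)*0)**2 + 25) + 62)*58 = ((0**2 + 25) + 62)*58 = ((0 + 25) + 62)*58 = (25 + 62)*58 = 87*58 = 5046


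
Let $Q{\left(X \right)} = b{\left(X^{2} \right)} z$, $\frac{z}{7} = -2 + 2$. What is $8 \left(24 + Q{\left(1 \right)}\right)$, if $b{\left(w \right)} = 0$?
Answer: $192$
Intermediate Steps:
$z = 0$ ($z = 7 \left(-2 + 2\right) = 7 \cdot 0 = 0$)
$Q{\left(X \right)} = 0$ ($Q{\left(X \right)} = 0 \cdot 0 = 0$)
$8 \left(24 + Q{\left(1 \right)}\right) = 8 \left(24 + 0\right) = 8 \cdot 24 = 192$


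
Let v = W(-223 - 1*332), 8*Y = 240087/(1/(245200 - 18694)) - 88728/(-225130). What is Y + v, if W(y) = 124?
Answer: 3060706906837637/450260 ≈ 6.7976e+9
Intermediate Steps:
Y = 3060706851005397/450260 (Y = (240087/(1/(245200 - 18694)) - 88728/(-225130))/8 = (240087/(1/226506) - 88728*(-1/225130))/8 = (240087/(1/226506) + 44364/112565)/8 = (240087*226506 + 44364/112565)/8 = (54381146022 + 44364/112565)/8 = (1/8)*(6121413702010794/112565) = 3060706851005397/450260 ≈ 6.7976e+9)
v = 124
Y + v = 3060706851005397/450260 + 124 = 3060706906837637/450260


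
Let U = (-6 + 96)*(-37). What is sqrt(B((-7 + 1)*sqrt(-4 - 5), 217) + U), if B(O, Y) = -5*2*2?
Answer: 5*I*sqrt(134) ≈ 57.879*I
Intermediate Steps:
U = -3330 (U = 90*(-37) = -3330)
B(O, Y) = -20 (B(O, Y) = -10*2 = -20)
sqrt(B((-7 + 1)*sqrt(-4 - 5), 217) + U) = sqrt(-20 - 3330) = sqrt(-3350) = 5*I*sqrt(134)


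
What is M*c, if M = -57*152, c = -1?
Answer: 8664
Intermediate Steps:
M = -8664
M*c = -8664*(-1) = 8664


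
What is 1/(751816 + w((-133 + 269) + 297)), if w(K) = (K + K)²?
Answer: 1/1501772 ≈ 6.6588e-7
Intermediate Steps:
w(K) = 4*K² (w(K) = (2*K)² = 4*K²)
1/(751816 + w((-133 + 269) + 297)) = 1/(751816 + 4*((-133 + 269) + 297)²) = 1/(751816 + 4*(136 + 297)²) = 1/(751816 + 4*433²) = 1/(751816 + 4*187489) = 1/(751816 + 749956) = 1/1501772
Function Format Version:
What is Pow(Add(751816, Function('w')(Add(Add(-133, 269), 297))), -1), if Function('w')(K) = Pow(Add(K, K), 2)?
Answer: Rational(1, 1501772) ≈ 6.6588e-7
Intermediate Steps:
Function('w')(K) = Mul(4, Pow(K, 2)) (Function('w')(K) = Pow(Mul(2, K), 2) = Mul(4, Pow(K, 2)))
Pow(Add(751816, Function('w')(Add(Add(-133, 269), 297))), -1) = Pow(Add(751816, Mul(4, Pow(Add(Add(-133, 269), 297), 2))), -1) = Pow(Add(751816, Mul(4, Pow(Add(136, 297), 2))), -1) = Pow(Add(751816, Mul(4, Pow(433, 2))), -1) = Pow(Add(751816, Mul(4, 187489)), -1) = Pow(Add(751816, 749956), -1) = Pow(1501772, -1) = Rational(1, 1501772)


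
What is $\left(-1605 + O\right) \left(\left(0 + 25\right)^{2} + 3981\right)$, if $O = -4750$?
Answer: $-29271130$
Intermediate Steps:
$\left(-1605 + O\right) \left(\left(0 + 25\right)^{2} + 3981\right) = \left(-1605 - 4750\right) \left(\left(0 + 25\right)^{2} + 3981\right) = - 6355 \left(25^{2} + 3981\right) = - 6355 \left(625 + 3981\right) = \left(-6355\right) 4606 = -29271130$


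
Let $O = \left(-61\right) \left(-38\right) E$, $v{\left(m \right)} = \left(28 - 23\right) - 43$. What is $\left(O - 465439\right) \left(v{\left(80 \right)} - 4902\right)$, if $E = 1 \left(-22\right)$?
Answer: $2551188900$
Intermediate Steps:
$E = -22$
$v{\left(m \right)} = -38$ ($v{\left(m \right)} = 5 - 43 = -38$)
$O = -50996$ ($O = \left(-61\right) \left(-38\right) \left(-22\right) = 2318 \left(-22\right) = -50996$)
$\left(O - 465439\right) \left(v{\left(80 \right)} - 4902\right) = \left(-50996 - 465439\right) \left(-38 - 4902\right) = \left(-516435\right) \left(-4940\right) = 2551188900$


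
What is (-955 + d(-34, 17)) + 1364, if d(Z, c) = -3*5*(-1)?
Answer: 424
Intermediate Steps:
d(Z, c) = 15 (d(Z, c) = -15*(-1) = 15)
(-955 + d(-34, 17)) + 1364 = (-955 + 15) + 1364 = -940 + 1364 = 424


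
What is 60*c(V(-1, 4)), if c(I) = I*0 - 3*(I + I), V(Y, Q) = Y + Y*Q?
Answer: 1800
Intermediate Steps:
V(Y, Q) = Y + Q*Y
c(I) = -6*I (c(I) = 0 - 6*I = -6*I)
60*c(V(-1, 4)) = 60*(-(-6)*(1 + 4)) = 60*(-(-6)*5) = 60*(-6*(-5)) = 60*30 = 1800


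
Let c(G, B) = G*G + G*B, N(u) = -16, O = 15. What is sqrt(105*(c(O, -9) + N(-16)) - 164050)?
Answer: 2*I*sqrt(39070) ≈ 395.32*I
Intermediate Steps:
c(G, B) = G**2 + B*G
sqrt(105*(c(O, -9) + N(-16)) - 164050) = sqrt(105*(15*(-9 + 15) - 16) - 164050) = sqrt(105*(15*6 - 16) - 164050) = sqrt(105*(90 - 16) - 164050) = sqrt(105*74 - 164050) = sqrt(7770 - 164050) = sqrt(-156280) = 2*I*sqrt(39070)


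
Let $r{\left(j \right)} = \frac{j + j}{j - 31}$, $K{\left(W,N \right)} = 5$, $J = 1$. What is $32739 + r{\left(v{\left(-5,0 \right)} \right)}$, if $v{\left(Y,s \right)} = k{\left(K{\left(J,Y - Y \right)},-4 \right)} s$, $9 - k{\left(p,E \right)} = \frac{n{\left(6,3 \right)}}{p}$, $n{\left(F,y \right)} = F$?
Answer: $32739$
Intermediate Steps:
$k{\left(p,E \right)} = 9 - \frac{6}{p}$
$v{\left(Y,s \right)} = \frac{39 s}{5}$ ($v{\left(Y,s \right)} = \left(9 - \frac{6}{5}\right) s = \frac{39 s}{5}$)
$r{\left(j \right)} = \frac{2 j}{-31 + j}$
$32739 + r{\left(v{\left(-5,0 \right)} \right)} = 32739 + \frac{2 \cdot \frac{39}{5} \cdot 0}{-31 + \frac{39}{5} \cdot 0} = 32739 + 2 \cdot 0 \frac{1}{-31 + 0} = 32739 + 2 \cdot 0 \frac{1}{-31} = 32739 + 2 \cdot 0 \left(- \frac{1}{31}\right) = 32739 + 0 = 32739$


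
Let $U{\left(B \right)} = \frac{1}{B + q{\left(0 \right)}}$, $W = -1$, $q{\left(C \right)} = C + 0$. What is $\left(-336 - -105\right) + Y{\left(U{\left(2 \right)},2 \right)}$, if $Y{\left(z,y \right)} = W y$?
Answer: $-233$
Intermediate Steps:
$q{\left(C \right)} = C$
$U{\left(B \right)} = \frac{1}{B}$ ($U{\left(B \right)} = \frac{1}{B + 0} = \frac{1}{B}$)
$Y{\left(z,y \right)} = - y$
$\left(-336 - -105\right) + Y{\left(U{\left(2 \right)},2 \right)} = \left(-336 - -105\right) - 2 = \left(-336 + 105\right) - 2 = -231 - 2 = -233$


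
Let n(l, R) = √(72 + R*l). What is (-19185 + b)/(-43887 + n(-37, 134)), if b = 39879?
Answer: -908197578/1926073655 - 20694*I*√4886/1926073655 ≈ -0.47153 - 0.00075101*I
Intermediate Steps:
(-19185 + b)/(-43887 + n(-37, 134)) = (-19185 + 39879)/(-43887 + √(72 + 134*(-37))) = 20694/(-43887 + √(72 - 4958)) = 20694/(-43887 + √(-4886)) = 20694/(-43887 + I*√4886)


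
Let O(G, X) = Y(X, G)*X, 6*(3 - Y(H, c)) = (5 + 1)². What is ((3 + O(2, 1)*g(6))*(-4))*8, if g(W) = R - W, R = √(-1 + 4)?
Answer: -672 + 96*√3 ≈ -505.72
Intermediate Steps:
Y(H, c) = -3 (Y(H, c) = 3 - (5 + 1)²/6 = 3 - ⅙*6² = 3 - ⅙*36 = 3 - 6 = -3)
R = √3 ≈ 1.7320
O(G, X) = -3*X
g(W) = √3 - W
((3 + O(2, 1)*g(6))*(-4))*8 = ((3 + (-3*1)*(√3 - 1*6))*(-4))*8 = ((3 - 3*(√3 - 6))*(-4))*8 = ((3 - 3*(-6 + √3))*(-4))*8 = ((3 + (18 - 3*√3))*(-4))*8 = ((21 - 3*√3)*(-4))*8 = (-84 + 12*√3)*8 = -672 + 96*√3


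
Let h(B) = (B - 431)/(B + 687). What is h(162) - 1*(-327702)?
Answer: 278218729/849 ≈ 3.2770e+5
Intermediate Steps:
h(B) = (-431 + B)/(687 + B)
h(162) - 1*(-327702) = (-431 + 162)/(687 + 162) - 1*(-327702) = -269/849 + 327702 = 278218729/849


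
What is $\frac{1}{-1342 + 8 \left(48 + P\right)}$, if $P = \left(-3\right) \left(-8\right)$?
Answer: $- \frac{1}{766} \approx -0.0013055$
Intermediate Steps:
$P = 24$
$\frac{1}{-1342 + 8 \left(48 + P\right)} = \frac{1}{-1342 + 8 \left(48 + 24\right)} = \frac{1}{-1342 + 8 \cdot 72} = \frac{1}{-1342 + 576} = \frac{1}{-766} = - \frac{1}{766}$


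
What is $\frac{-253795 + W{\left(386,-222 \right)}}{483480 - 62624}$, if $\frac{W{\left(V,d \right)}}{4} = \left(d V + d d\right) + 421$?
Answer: $- \frac{397743}{420856} \approx -0.94508$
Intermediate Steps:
$W{\left(V,d \right)} = 1684 + 4 d^{2} + 4 V d$ ($W{\left(V,d \right)} = 4 \left(\left(d V + d d\right) + 421\right) = 4 \left(\left(V d + d^{2}\right) + 421\right) = 4 \left(\left(d^{2} + V d\right) + 421\right) = 4 \left(421 + d^{2} + V d\right) = 1684 + 4 d^{2} + 4 V d$)
$\frac{-253795 + W{\left(386,-222 \right)}}{483480 - 62624} = \frac{-253795 + \left(1684 + 4 \left(-222\right)^{2} + 4 \cdot 386 \left(-222\right)\right)}{483480 - 62624} = \frac{-253795 + \left(1684 + 4 \cdot 49284 - 342768\right)}{420856} = \left(-253795 + \left(1684 + 197136 - 342768\right)\right) \frac{1}{420856} = \left(-253795 - 143948\right) \frac{1}{420856} = \left(-397743\right) \frac{1}{420856} = - \frac{397743}{420856}$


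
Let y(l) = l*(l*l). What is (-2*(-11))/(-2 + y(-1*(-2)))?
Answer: 11/3 ≈ 3.6667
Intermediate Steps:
y(l) = l³ (y(l) = l*l² = l³)
(-2*(-11))/(-2 + y(-1*(-2))) = (-2*(-11))/(-2 + (-1*(-2))³) = 22/(-2 + 2³) = 22/(-2 + 8) = 22/6 = (⅙)*22 = 11/3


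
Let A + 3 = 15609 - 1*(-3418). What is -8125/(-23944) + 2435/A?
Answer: 649005/1388752 ≈ 0.46733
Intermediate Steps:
A = 19024 (A = -3 + (15609 - 1*(-3418)) = -3 + (15609 + 3418) = -3 + 19027 = 19024)
-8125/(-23944) + 2435/A = -8125/(-23944) + 2435/19024 = -8125*(-1/23944) + 2435*(1/19024) = 8125/23944 + 2435/19024 = 649005/1388752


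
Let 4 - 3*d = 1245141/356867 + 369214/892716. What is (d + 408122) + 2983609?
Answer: 1620810989485513295/477871321158 ≈ 3.3917e+6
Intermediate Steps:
d = 15502968797/477871321158 (d = 4/3 - (1245141/356867 + 369214/892716)/3 = 4/3 - (1245141*(1/356867) + 369214*(1/892716))/3 = 4/3 - (1245141/356867 + 184607/446358)/3 = 4/3 - 1/3*621658792747/159290440386 = 4/3 - 621658792747/477871321158 = 15502968797/477871321158 ≈ 0.032442)
(d + 408122) + 2983609 = (15502968797/477871321158 + 408122) + 2983609 = 195029814836614073/477871321158 + 2983609 = 1620810989485513295/477871321158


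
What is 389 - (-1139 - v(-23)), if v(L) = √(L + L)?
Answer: 1528 + I*√46 ≈ 1528.0 + 6.7823*I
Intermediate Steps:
v(L) = √2*√L (v(L) = √(2*L) = √2*√L)
389 - (-1139 - v(-23)) = 389 - (-1139 - √2*√(-23)) = 389 - (-1139 - √2*I*√23) = 389 - (-1139 - I*√46) = 389 + (1139 + I*√46) = 1528 + I*√46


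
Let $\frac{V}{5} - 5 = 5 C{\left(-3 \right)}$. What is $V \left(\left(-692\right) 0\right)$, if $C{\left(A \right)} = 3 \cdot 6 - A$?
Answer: $0$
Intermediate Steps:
$C{\left(A \right)} = 18 - A$
$V = 550$ ($V = 25 + 5 \cdot 5 \left(18 - -3\right) = 25 + 5 \cdot 5 \left(18 + 3\right) = 25 + 5 \cdot 5 \cdot 21 = 25 + 5 \cdot 105 = 25 + 525 = 550$)
$V \left(\left(-692\right) 0\right) = 550 \left(\left(-692\right) 0\right) = 550 \cdot 0 = 0$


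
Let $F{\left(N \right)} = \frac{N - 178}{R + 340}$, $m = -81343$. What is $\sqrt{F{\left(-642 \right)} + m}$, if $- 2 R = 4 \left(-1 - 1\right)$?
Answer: $\frac{i \sqrt{601630458}}{86} \approx 285.21 i$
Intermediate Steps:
$R = 4$ ($R = - \frac{4 \left(-1 - 1\right)}{2} = - \frac{4 \left(-2\right)}{2} = \left(- \frac{1}{2}\right) \left(-8\right) = 4$)
$F{\left(N \right)} = - \frac{89}{172} + \frac{N}{344}$ ($F{\left(N \right)} = \frac{N - 178}{4 + 340} = \frac{-178 + N}{344} = \left(-178 + N\right) \frac{1}{344} = - \frac{89}{172} + \frac{N}{344}$)
$\sqrt{F{\left(-642 \right)} + m} = \sqrt{\left(- \frac{89}{172} + \frac{1}{344} \left(-642\right)\right) - 81343} = \sqrt{\left(- \frac{89}{172} - \frac{321}{172}\right) - 81343} = \sqrt{- \frac{205}{86} - 81343} = \sqrt{- \frac{6995703}{86}} = \frac{i \sqrt{601630458}}{86}$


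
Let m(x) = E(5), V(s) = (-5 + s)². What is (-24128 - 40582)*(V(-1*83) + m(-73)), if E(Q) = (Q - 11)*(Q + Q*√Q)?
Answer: -499172940 + 1941300*√5 ≈ -4.9483e+8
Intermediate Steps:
E(Q) = (-11 + Q)*(Q + Q^(3/2))
m(x) = -30 - 30*√5 (m(x) = 5² + 5^(5/2) - 11*5 - 55*√5 = 25 + 25*√5 - 55 - 55*√5 = -30 - 30*√5)
(-24128 - 40582)*(V(-1*83) + m(-73)) = (-24128 - 40582)*((-5 - 1*83)² + (-30 - 30*√5)) = -64710*((-5 - 83)² + (-30 - 30*√5)) = -64710*((-88)² + (-30 - 30*√5)) = -64710*(7744 + (-30 - 30*√5)) = -64710*(7714 - 30*√5) = -499172940 + 1941300*√5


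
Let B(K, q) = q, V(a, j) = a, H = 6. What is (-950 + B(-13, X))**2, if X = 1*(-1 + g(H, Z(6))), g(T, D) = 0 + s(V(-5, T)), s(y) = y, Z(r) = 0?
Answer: 913936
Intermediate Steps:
g(T, D) = -5 (g(T, D) = 0 - 5 = -5)
X = -6 (X = 1*(-1 - 5) = 1*(-6) = -6)
(-950 + B(-13, X))**2 = (-950 - 6)**2 = (-956)**2 = 913936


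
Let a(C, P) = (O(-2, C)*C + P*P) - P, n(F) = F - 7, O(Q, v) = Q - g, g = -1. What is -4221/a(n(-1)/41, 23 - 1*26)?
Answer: -173061/500 ≈ -346.12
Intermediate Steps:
O(Q, v) = 1 + Q (O(Q, v) = Q - 1*(-1) = Q + 1 = 1 + Q)
n(F) = -7 + F
a(C, P) = P² - C - P (a(C, P) = ((1 - 2)*C + P*P) - P = (-C + P²) - P = (P² - C) - P = P² - C - P)
-4221/a(n(-1)/41, 23 - 1*26) = -4221/((23 - 1*26)² - (-7 - 1)/41 - (23 - 1*26)) = -4221/((23 - 26)² - (-8)/41 - (23 - 26)) = -4221/((-3)² - 1*(-8/41) - 1*(-3)) = -4221/(9 + 8/41 + 3) = -4221/500/41 = -4221*41/500 = -173061/500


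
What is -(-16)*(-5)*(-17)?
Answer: 1360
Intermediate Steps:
-(-16)*(-5)*(-17) = -16*5*(-17) = -80*(-17) = 1360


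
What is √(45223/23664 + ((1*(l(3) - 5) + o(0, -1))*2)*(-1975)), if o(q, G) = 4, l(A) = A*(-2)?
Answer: √967790783217/5916 ≈ 166.29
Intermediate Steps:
l(A) = -2*A
√(45223/23664 + ((1*(l(3) - 5) + o(0, -1))*2)*(-1975)) = √(45223/23664 + ((1*(-2*3 - 5) + 4)*2)*(-1975)) = √(45223*(1/23664) + ((1*(-6 - 5) + 4)*2)*(-1975)) = √(45223/23664 + ((1*(-11) + 4)*2)*(-1975)) = √(45223/23664 + ((-11 + 4)*2)*(-1975)) = √(45223/23664 - 7*2*(-1975)) = √(45223/23664 - 14*(-1975)) = √(45223/23664 + 27650) = √(654354823/23664) = √967790783217/5916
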